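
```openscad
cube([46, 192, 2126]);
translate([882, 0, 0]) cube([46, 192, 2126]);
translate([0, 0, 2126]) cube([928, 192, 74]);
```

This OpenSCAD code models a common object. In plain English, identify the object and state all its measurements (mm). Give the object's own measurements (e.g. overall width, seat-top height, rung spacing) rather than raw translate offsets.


A door frame. The clear opening is 836 mm wide and 2126 mm high. Two 46 mm wide jambs, 192 mm deep, stand either side of the opening from the floor to the top of the opening. A 74 mm thick head sits across the top of both jambs, spanning the full outside width of the frame.


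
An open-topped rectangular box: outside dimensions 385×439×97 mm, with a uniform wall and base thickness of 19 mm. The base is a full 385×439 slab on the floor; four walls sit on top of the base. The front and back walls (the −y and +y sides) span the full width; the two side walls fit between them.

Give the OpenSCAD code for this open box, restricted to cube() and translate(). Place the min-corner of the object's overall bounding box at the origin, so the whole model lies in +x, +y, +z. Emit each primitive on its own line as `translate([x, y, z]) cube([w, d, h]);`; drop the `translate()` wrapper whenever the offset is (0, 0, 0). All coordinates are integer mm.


cube([385, 439, 19]);
translate([0, 0, 19]) cube([385, 19, 78]);
translate([0, 420, 19]) cube([385, 19, 78]);
translate([0, 19, 19]) cube([19, 401, 78]);
translate([366, 19, 19]) cube([19, 401, 78]);


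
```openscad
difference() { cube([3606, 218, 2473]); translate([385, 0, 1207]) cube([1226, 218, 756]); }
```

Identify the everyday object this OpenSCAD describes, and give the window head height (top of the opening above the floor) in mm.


A wall with a window opening. The window head height is 1963 mm.

A wall with a rectangular opening subtracted — a window. Sill at z = 1207, opening 756 mm tall, so the head is at 1207 + 756 = 1963 mm.


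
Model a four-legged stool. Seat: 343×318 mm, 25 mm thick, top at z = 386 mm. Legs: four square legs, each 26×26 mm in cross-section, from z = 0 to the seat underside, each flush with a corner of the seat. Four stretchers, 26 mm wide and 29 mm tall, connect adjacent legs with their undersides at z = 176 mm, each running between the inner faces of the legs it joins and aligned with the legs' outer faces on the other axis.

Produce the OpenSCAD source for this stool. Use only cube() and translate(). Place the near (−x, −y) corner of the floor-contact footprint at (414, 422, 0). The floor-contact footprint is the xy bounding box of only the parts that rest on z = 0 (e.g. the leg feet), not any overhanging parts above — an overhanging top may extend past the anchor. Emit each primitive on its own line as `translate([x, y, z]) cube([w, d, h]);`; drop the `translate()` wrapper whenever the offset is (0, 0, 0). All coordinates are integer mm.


// leg_h = 386 - 25 = 361
// stretcher span = 343 - 2*26 = 291
translate([414, 422, 361]) cube([343, 318, 25]);
translate([414, 422, 0]) cube([26, 26, 361]);
translate([731, 422, 0]) cube([26, 26, 361]);
translate([414, 714, 0]) cube([26, 26, 361]);
translate([731, 714, 0]) cube([26, 26, 361]);
translate([440, 422, 176]) cube([291, 26, 29]);
translate([440, 714, 176]) cube([291, 26, 29]);
translate([414, 448, 176]) cube([26, 266, 29]);
translate([731, 448, 176]) cube([26, 266, 29]);


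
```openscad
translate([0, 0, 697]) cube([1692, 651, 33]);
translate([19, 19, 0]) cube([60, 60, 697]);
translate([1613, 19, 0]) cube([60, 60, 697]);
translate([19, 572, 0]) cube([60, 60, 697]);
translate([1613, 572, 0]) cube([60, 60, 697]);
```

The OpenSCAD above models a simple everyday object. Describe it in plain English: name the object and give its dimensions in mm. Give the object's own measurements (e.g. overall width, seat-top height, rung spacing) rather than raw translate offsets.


A rectangular dining table. The top is 1692×651×33 mm with its upper surface at z = 730 mm. It stands on four 60×60 mm square legs, each inset 19 mm from the nearest pair of top edges, running from the floor to the underside of the top.


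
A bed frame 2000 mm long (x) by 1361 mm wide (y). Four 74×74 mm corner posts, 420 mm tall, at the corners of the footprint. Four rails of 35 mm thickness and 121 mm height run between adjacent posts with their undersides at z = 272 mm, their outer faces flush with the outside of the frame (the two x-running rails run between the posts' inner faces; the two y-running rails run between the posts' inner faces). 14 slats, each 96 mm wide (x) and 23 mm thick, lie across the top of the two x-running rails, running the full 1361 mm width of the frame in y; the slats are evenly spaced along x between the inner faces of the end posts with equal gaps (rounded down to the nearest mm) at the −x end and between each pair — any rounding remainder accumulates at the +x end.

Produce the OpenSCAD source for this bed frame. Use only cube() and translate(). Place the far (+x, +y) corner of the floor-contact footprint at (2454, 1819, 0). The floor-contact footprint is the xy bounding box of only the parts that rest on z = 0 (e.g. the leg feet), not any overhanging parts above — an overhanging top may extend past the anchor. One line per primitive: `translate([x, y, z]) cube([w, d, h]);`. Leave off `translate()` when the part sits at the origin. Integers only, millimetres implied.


translate([454, 458, 0]) cube([74, 74, 420]);
translate([454, 1745, 0]) cube([74, 74, 420]);
translate([2380, 458, 0]) cube([74, 74, 420]);
translate([2380, 1745, 0]) cube([74, 74, 420]);
translate([528, 458, 272]) cube([1852, 35, 121]);
translate([528, 1784, 272]) cube([1852, 35, 121]);
translate([454, 532, 272]) cube([35, 1213, 121]);
translate([2419, 532, 272]) cube([35, 1213, 121]);
translate([561, 458, 393]) cube([96, 1361, 23]);
translate([690, 458, 393]) cube([96, 1361, 23]);
translate([819, 458, 393]) cube([96, 1361, 23]);
translate([948, 458, 393]) cube([96, 1361, 23]);
translate([1077, 458, 393]) cube([96, 1361, 23]);
translate([1206, 458, 393]) cube([96, 1361, 23]);
translate([1335, 458, 393]) cube([96, 1361, 23]);
translate([1464, 458, 393]) cube([96, 1361, 23]);
translate([1593, 458, 393]) cube([96, 1361, 23]);
translate([1722, 458, 393]) cube([96, 1361, 23]);
translate([1851, 458, 393]) cube([96, 1361, 23]);
translate([1980, 458, 393]) cube([96, 1361, 23]);
translate([2109, 458, 393]) cube([96, 1361, 23]);
translate([2238, 458, 393]) cube([96, 1361, 23]);


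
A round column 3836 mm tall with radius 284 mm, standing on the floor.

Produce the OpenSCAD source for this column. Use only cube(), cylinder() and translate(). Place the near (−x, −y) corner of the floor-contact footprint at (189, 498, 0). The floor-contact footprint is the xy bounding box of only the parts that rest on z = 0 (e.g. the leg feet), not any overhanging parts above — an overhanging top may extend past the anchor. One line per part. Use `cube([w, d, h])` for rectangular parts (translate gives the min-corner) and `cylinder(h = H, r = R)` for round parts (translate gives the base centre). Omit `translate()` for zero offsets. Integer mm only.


translate([473, 782, 0]) cylinder(h = 3836, r = 284);


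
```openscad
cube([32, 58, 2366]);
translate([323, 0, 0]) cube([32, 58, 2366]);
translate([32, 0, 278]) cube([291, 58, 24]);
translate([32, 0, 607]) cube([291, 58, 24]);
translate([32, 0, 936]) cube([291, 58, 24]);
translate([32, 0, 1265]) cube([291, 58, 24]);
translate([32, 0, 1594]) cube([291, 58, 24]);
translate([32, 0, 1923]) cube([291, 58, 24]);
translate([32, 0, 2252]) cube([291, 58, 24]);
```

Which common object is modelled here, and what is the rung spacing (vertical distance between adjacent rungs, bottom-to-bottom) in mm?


A ladder. The rung spacing is 329 mm.

Two tall 32×58 posts with 7 short bars between them — a ladder. Adjacent rungs sit at z = 278 and z = 607, so the spacing is 607 − 278 = 329 mm.


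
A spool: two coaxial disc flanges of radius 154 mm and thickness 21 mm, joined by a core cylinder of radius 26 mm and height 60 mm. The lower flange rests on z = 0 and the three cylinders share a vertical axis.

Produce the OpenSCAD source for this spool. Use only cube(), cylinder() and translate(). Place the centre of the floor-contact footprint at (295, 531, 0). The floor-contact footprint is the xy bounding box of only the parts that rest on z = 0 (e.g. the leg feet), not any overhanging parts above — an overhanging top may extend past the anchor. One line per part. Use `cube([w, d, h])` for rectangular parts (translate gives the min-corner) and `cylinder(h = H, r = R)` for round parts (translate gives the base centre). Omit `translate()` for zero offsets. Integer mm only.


translate([295, 531, 0]) cylinder(h = 21, r = 154);
translate([295, 531, 21]) cylinder(h = 60, r = 26);
translate([295, 531, 81]) cylinder(h = 21, r = 154);


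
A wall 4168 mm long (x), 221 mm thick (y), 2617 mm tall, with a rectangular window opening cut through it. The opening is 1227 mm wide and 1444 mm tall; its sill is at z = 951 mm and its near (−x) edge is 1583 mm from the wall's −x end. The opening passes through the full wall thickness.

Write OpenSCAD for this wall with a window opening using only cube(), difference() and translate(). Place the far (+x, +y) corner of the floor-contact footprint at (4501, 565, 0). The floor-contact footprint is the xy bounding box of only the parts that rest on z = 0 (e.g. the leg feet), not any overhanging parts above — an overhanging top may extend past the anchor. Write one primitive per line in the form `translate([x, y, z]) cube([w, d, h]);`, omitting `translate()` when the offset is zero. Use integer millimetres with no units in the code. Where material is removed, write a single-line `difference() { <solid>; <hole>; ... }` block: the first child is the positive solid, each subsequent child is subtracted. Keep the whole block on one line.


difference() { translate([333, 344, 0]) cube([4168, 221, 2617]); translate([1916, 344, 951]) cube([1227, 221, 1444]); }


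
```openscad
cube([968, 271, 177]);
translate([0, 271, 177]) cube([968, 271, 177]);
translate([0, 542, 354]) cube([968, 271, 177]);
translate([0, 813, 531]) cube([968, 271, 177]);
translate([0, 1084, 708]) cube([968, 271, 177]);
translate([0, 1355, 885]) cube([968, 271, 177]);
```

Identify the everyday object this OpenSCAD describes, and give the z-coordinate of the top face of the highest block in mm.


A staircase. The total rise is 1062 mm.

6 identical blocks, each offset up and back from the previous — a staircase. Each step is 177 mm tall and there are 6 of them, so the total rise is 6 × 177 = 1062 mm.


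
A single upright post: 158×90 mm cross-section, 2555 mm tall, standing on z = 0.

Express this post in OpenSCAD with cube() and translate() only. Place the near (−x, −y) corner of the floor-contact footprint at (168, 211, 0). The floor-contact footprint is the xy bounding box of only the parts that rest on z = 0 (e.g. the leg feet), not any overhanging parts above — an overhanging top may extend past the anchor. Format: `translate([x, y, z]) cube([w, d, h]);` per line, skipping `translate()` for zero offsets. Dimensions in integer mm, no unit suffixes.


translate([168, 211, 0]) cube([158, 90, 2555]);


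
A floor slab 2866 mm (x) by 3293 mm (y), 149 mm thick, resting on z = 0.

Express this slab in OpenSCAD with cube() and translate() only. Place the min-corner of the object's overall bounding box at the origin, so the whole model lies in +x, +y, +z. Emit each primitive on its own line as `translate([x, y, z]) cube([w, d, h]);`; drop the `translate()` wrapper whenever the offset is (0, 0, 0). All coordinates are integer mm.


cube([2866, 3293, 149]);


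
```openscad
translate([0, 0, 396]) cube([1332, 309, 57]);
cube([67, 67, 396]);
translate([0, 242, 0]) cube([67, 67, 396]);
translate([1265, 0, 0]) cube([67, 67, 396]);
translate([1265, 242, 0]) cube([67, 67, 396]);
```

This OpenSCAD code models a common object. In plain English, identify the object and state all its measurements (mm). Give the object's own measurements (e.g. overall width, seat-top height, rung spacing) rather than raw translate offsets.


A bench: a 1332×309 mm seat slab, 57 mm thick, top at z = 453 mm, on four 67×67 mm square legs flush with the seat corners and standing on z = 0.


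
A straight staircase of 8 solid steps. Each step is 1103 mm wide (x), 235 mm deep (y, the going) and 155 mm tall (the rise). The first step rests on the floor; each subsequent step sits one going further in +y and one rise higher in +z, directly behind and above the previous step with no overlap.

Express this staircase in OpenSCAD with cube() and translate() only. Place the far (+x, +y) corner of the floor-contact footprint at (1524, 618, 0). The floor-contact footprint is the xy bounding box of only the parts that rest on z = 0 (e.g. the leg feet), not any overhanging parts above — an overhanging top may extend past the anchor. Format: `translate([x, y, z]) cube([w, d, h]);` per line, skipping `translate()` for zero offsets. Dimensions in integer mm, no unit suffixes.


translate([421, 383, 0]) cube([1103, 235, 155]);
translate([421, 618, 155]) cube([1103, 235, 155]);
translate([421, 853, 310]) cube([1103, 235, 155]);
translate([421, 1088, 465]) cube([1103, 235, 155]);
translate([421, 1323, 620]) cube([1103, 235, 155]);
translate([421, 1558, 775]) cube([1103, 235, 155]);
translate([421, 1793, 930]) cube([1103, 235, 155]);
translate([421, 2028, 1085]) cube([1103, 235, 155]);


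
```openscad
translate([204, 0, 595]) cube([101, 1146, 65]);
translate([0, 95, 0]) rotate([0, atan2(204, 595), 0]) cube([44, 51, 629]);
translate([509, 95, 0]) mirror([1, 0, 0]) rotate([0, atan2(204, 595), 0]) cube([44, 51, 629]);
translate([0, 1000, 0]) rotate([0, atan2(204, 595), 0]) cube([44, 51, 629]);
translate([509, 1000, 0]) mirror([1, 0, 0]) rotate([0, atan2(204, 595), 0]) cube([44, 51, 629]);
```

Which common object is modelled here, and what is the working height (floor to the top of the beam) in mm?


A sawhorse. The overall height is 660 mm.

A beam across two mirrored pairs of raked legs — a sawhorse. The beam's underside is at z = 595 (matching the legs' vertical rise in atan2(204, 595)) and the beam is 65 mm tall, so its top is at 595 + 65 = 660 mm. The raked legs top out at the beam's underside, so that is the highest point.


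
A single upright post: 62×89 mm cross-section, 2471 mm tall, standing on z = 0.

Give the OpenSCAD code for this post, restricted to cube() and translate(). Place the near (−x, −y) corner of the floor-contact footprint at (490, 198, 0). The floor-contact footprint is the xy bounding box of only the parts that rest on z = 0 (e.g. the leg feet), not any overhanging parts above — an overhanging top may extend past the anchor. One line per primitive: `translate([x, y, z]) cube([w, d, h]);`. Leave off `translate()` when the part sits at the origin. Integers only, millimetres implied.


translate([490, 198, 0]) cube([62, 89, 2471]);


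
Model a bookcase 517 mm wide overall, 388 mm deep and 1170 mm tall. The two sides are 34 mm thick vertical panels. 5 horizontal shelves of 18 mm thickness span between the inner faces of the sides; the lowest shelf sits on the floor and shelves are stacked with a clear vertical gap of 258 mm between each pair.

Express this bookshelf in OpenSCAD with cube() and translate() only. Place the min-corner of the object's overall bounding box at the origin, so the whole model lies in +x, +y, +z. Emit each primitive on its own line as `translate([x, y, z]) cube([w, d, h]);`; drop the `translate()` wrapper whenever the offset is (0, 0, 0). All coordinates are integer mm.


cube([34, 388, 1170]);
translate([483, 0, 0]) cube([34, 388, 1170]);
translate([34, 0, 0]) cube([449, 388, 18]);
translate([34, 0, 276]) cube([449, 388, 18]);
translate([34, 0, 552]) cube([449, 388, 18]);
translate([34, 0, 828]) cube([449, 388, 18]);
translate([34, 0, 1104]) cube([449, 388, 18]);


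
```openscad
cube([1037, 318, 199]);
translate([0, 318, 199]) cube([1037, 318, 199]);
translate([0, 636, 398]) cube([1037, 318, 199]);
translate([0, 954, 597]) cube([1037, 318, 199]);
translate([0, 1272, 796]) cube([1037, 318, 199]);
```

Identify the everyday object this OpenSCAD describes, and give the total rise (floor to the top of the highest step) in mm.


A staircase. The total rise is 995 mm.

5 identical blocks, each offset up and back from the previous — a staircase. Each step is 199 mm tall and there are 5 of them, so the total rise is 5 × 199 = 995 mm.


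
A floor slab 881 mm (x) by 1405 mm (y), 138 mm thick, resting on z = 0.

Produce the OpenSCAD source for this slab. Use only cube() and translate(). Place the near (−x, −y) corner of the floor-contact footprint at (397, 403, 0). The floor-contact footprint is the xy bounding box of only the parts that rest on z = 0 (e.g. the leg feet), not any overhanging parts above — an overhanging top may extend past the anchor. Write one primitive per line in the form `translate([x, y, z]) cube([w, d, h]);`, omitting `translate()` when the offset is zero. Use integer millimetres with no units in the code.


translate([397, 403, 0]) cube([881, 1405, 138]);


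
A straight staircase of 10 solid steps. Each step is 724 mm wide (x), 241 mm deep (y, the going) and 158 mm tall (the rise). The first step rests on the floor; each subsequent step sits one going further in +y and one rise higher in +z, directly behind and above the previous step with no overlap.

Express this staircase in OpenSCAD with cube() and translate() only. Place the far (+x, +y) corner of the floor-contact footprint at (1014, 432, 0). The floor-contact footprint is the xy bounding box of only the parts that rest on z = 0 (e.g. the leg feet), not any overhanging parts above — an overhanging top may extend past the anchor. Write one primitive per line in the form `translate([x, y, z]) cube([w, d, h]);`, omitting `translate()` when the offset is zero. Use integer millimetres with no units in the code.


translate([290, 191, 0]) cube([724, 241, 158]);
translate([290, 432, 158]) cube([724, 241, 158]);
translate([290, 673, 316]) cube([724, 241, 158]);
translate([290, 914, 474]) cube([724, 241, 158]);
translate([290, 1155, 632]) cube([724, 241, 158]);
translate([290, 1396, 790]) cube([724, 241, 158]);
translate([290, 1637, 948]) cube([724, 241, 158]);
translate([290, 1878, 1106]) cube([724, 241, 158]);
translate([290, 2119, 1264]) cube([724, 241, 158]);
translate([290, 2360, 1422]) cube([724, 241, 158]);


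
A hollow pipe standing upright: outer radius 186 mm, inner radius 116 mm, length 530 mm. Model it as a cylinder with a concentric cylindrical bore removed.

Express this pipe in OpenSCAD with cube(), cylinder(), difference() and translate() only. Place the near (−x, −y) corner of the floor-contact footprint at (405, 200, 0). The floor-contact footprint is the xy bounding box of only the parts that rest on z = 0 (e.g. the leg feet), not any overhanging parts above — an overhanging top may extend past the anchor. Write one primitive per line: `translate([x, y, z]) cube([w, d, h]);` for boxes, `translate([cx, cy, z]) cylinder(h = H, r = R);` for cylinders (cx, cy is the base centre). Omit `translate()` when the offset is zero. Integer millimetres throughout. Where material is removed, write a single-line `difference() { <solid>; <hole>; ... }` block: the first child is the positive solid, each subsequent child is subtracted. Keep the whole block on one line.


difference() { translate([591, 386, 0]) cylinder(h = 530, r = 186); translate([591, 386, 0]) cylinder(h = 530, r = 116); }


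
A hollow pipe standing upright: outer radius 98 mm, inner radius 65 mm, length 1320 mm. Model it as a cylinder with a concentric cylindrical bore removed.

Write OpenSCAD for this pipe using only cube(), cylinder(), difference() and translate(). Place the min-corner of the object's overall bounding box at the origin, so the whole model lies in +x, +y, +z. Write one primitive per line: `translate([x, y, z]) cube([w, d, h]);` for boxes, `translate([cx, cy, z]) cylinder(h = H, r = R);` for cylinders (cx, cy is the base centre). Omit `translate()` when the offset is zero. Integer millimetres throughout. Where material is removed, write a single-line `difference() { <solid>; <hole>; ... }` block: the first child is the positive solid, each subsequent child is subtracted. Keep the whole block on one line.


difference() { translate([98, 98, 0]) cylinder(h = 1320, r = 98); translate([98, 98, 0]) cylinder(h = 1320, r = 65); }


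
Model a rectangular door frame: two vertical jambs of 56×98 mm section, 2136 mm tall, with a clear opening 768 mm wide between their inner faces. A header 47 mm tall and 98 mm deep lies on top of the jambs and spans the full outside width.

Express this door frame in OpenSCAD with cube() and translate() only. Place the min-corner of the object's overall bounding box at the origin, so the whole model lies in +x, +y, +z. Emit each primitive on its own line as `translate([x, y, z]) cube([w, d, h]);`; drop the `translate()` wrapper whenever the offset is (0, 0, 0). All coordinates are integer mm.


cube([56, 98, 2136]);
translate([824, 0, 0]) cube([56, 98, 2136]);
translate([0, 0, 2136]) cube([880, 98, 47]);


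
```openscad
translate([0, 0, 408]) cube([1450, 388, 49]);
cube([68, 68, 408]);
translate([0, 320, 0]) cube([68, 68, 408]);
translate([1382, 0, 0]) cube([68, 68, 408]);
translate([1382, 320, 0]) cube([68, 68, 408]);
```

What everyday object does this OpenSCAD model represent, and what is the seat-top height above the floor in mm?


A bench. The seat-top height is 457 mm.

A long slab on four corner posts — a bench. The slab sits at z = 408 with thickness 49, so the top is 408 + 49 = 457 mm.


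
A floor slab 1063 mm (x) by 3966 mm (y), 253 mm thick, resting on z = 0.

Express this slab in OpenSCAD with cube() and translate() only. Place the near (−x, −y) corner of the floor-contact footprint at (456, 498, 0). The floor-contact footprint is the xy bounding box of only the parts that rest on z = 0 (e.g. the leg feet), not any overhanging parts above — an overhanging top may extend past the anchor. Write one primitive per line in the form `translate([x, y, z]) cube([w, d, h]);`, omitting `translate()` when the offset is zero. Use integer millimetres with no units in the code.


translate([456, 498, 0]) cube([1063, 3966, 253]);


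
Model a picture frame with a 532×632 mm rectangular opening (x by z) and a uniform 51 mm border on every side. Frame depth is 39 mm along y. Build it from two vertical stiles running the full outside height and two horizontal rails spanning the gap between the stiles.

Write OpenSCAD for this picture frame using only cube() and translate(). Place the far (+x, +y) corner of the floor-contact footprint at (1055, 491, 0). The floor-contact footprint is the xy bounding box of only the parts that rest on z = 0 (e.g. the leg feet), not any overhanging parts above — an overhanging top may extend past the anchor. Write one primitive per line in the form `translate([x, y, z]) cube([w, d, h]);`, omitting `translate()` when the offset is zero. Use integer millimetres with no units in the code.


translate([421, 452, 0]) cube([51, 39, 734]);
translate([1004, 452, 0]) cube([51, 39, 734]);
translate([472, 452, 0]) cube([532, 39, 51]);
translate([472, 452, 683]) cube([532, 39, 51]);


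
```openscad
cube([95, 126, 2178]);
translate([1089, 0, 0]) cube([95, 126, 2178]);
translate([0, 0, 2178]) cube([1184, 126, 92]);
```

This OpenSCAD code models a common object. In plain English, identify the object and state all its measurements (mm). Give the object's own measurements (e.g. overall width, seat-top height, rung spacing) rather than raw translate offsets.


A door frame. The clear opening is 994 mm wide and 2178 mm high. Two 95 mm wide jambs, 126 mm deep, stand either side of the opening from the floor to the top of the opening. A 92 mm thick head sits across the top of both jambs, spanning the full outside width of the frame.


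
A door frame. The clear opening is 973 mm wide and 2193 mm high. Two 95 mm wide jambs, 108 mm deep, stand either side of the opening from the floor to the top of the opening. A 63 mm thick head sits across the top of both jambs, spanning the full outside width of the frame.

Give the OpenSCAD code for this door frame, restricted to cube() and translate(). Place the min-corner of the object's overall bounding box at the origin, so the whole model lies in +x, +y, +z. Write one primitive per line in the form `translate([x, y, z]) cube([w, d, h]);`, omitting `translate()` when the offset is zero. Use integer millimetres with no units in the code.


cube([95, 108, 2193]);
translate([1068, 0, 0]) cube([95, 108, 2193]);
translate([0, 0, 2193]) cube([1163, 108, 63]);


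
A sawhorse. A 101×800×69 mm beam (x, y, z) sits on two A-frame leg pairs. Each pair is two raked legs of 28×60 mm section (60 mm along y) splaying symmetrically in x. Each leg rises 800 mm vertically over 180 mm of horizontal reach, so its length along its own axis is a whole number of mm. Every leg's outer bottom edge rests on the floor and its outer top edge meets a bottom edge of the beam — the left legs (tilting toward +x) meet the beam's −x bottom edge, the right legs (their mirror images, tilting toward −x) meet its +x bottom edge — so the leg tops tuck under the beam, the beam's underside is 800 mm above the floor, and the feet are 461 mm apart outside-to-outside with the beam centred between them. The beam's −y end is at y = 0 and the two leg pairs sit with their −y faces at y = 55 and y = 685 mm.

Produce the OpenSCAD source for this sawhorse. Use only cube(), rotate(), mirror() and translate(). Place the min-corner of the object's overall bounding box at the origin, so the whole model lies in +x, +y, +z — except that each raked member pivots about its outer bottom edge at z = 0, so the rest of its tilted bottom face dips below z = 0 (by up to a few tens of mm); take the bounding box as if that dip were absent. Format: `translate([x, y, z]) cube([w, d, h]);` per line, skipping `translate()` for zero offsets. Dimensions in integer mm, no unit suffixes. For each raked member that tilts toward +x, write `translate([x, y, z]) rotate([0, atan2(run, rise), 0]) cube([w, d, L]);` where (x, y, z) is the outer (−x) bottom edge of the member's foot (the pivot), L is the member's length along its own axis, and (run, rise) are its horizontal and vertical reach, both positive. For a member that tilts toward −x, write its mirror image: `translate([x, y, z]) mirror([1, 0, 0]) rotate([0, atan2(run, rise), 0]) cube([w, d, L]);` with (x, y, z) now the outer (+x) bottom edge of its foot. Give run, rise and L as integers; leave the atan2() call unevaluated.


translate([180, 0, 800]) cube([101, 800, 69]);
translate([0, 55, 0]) rotate([0, atan2(180, 800), 0]) cube([28, 60, 820]);
translate([461, 55, 0]) mirror([1, 0, 0]) rotate([0, atan2(180, 800), 0]) cube([28, 60, 820]);
translate([0, 685, 0]) rotate([0, atan2(180, 800), 0]) cube([28, 60, 820]);
translate([461, 685, 0]) mirror([1, 0, 0]) rotate([0, atan2(180, 800), 0]) cube([28, 60, 820]);


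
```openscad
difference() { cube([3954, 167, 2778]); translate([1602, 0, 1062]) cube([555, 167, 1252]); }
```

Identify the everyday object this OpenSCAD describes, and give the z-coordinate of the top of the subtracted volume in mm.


A wall with a window opening. The window head height is 2314 mm.

A wall with a rectangular opening subtracted — a window. Sill at z = 1062, opening 1252 mm tall, so the head is at 1062 + 1252 = 2314 mm.


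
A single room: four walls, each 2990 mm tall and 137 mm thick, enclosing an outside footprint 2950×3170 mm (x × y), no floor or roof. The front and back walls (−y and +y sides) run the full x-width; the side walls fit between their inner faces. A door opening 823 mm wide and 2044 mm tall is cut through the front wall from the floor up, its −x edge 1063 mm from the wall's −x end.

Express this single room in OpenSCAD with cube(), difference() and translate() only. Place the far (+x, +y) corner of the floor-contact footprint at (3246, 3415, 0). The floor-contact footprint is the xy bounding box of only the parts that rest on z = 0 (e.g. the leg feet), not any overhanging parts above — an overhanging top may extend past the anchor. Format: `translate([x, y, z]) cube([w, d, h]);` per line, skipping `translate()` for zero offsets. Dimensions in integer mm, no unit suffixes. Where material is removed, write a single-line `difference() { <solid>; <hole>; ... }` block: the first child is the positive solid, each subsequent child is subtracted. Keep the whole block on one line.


difference() { translate([296, 245, 0]) cube([2950, 137, 2990]); translate([1359, 245, 0]) cube([823, 137, 2044]); }
translate([296, 3278, 0]) cube([2950, 137, 2990]);
translate([296, 382, 0]) cube([137, 2896, 2990]);
translate([3109, 382, 0]) cube([137, 2896, 2990]);


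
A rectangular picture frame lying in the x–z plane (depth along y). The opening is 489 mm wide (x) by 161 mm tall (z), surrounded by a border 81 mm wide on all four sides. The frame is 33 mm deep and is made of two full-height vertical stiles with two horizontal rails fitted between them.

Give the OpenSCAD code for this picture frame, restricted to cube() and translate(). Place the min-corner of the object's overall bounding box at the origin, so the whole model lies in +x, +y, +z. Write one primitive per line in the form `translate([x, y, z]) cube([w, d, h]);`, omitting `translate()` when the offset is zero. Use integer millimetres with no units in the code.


cube([81, 33, 323]);
translate([570, 0, 0]) cube([81, 33, 323]);
translate([81, 0, 0]) cube([489, 33, 81]);
translate([81, 0, 242]) cube([489, 33, 81]);


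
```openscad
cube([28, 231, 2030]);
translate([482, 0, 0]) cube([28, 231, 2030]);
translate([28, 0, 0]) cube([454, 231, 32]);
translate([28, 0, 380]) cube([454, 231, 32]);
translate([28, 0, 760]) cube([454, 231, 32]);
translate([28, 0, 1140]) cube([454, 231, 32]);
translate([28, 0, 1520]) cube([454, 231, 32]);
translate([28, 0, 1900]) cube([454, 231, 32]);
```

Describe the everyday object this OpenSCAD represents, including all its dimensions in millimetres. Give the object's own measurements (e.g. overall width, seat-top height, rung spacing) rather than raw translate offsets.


An open bookshelf. Two side panels, each 28 mm thick, 231 mm deep and 2030 mm tall, stand 510 mm apart (outside-to-outside). Between them sit 6 shelves, each 32 mm thick and 231 mm deep, spanning the full gap between the sides. The bottom shelf rests on the floor (its underside at z = 0) and the clear gap between one shelf's top and the next shelf's underside is 348 mm.


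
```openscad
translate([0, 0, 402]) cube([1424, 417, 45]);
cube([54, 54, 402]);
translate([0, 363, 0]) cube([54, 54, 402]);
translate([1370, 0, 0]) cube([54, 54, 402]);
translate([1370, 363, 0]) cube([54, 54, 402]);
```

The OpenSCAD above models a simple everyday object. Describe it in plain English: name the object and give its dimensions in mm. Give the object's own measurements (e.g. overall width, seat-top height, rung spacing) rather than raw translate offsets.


A bench: a 1424×417 mm seat slab, 45 mm thick, top at z = 447 mm, on four 54×54 mm square legs flush with the seat corners and standing on z = 0.


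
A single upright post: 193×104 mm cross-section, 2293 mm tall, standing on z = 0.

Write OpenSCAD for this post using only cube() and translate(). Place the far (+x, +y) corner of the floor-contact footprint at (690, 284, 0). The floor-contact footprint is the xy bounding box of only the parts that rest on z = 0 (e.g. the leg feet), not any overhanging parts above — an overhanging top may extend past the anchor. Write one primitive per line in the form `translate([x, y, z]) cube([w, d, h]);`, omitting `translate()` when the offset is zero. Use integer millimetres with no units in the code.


translate([497, 180, 0]) cube([193, 104, 2293]);


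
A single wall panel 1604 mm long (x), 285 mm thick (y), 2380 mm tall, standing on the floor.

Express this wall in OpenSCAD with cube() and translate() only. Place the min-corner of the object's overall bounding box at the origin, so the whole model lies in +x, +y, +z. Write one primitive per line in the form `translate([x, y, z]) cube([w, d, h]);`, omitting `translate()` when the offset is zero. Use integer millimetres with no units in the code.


cube([1604, 285, 2380]);


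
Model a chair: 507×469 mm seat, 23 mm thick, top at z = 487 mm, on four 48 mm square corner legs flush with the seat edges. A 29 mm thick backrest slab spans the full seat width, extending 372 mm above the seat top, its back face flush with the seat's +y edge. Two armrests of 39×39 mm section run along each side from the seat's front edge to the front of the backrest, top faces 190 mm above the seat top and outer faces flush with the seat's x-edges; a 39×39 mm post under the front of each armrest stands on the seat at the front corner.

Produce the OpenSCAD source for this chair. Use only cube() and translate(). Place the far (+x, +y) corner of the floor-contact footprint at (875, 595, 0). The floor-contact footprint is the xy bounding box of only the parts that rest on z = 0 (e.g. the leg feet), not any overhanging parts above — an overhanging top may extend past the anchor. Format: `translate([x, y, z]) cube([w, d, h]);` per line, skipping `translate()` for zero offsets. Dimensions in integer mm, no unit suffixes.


translate([368, 126, 464]) cube([507, 469, 23]);
translate([368, 126, 0]) cube([48, 48, 464]);
translate([827, 126, 0]) cube([48, 48, 464]);
translate([368, 547, 0]) cube([48, 48, 464]);
translate([827, 547, 0]) cube([48, 48, 464]);
translate([368, 566, 487]) cube([507, 29, 372]);
translate([368, 126, 638]) cube([39, 440, 39]);
translate([836, 126, 638]) cube([39, 440, 39]);
translate([368, 126, 487]) cube([39, 39, 151]);
translate([836, 126, 487]) cube([39, 39, 151]);


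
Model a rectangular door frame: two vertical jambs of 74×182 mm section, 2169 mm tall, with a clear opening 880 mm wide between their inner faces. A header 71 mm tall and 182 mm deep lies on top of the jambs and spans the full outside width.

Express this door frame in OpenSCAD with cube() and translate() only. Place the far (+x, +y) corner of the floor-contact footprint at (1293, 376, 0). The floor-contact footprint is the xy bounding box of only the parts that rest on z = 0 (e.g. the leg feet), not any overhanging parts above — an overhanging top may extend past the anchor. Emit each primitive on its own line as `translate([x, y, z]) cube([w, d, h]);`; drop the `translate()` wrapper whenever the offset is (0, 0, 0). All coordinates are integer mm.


translate([265, 194, 0]) cube([74, 182, 2169]);
translate([1219, 194, 0]) cube([74, 182, 2169]);
translate([265, 194, 2169]) cube([1028, 182, 71]);


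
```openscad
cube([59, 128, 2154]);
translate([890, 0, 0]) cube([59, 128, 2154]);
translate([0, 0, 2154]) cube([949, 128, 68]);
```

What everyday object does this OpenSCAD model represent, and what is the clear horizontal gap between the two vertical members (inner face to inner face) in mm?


A door frame. The clear opening width is 831 mm.

Two 2154 mm tall posts with a header on top — a door frame. The left jamb is 59 mm wide at x = 0; the right jamb starts at x = 890. The clear opening is 890 − 59 = 831 mm.


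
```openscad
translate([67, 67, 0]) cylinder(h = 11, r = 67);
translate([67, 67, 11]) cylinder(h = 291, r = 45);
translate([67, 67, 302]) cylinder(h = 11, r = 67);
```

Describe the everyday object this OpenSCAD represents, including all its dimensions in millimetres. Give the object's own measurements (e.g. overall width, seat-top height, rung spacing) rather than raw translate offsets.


A spool: two coaxial disc flanges of radius 67 mm and thickness 11 mm, joined by a core cylinder of radius 45 mm and height 291 mm. The lower flange rests on z = 0 and the three cylinders share a vertical axis.


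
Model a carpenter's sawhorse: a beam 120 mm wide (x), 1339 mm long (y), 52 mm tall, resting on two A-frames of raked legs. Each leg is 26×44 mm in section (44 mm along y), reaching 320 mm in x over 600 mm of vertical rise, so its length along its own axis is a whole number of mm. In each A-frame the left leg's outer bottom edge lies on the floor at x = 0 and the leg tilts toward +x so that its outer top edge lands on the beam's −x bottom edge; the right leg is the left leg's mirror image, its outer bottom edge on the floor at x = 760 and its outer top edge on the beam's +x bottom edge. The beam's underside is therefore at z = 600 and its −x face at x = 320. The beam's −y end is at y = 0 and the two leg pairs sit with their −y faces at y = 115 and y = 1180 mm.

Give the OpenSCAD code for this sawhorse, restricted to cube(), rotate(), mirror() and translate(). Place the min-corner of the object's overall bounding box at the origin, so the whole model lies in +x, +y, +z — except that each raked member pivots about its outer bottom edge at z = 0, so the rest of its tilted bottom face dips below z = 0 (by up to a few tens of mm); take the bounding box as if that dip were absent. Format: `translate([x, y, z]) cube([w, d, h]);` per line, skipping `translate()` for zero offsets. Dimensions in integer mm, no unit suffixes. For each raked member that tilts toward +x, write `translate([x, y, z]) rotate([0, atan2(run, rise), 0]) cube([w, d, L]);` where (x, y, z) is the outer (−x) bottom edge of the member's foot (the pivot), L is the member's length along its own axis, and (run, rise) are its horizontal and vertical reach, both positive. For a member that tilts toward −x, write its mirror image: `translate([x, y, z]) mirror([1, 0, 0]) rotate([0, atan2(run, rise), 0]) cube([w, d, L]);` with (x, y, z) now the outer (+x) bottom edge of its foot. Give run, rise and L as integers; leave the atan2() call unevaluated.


translate([320, 0, 600]) cube([120, 1339, 52]);
translate([0, 115, 0]) rotate([0, atan2(320, 600), 0]) cube([26, 44, 680]);
translate([760, 115, 0]) mirror([1, 0, 0]) rotate([0, atan2(320, 600), 0]) cube([26, 44, 680]);
translate([0, 1180, 0]) rotate([0, atan2(320, 600), 0]) cube([26, 44, 680]);
translate([760, 1180, 0]) mirror([1, 0, 0]) rotate([0, atan2(320, 600), 0]) cube([26, 44, 680]);


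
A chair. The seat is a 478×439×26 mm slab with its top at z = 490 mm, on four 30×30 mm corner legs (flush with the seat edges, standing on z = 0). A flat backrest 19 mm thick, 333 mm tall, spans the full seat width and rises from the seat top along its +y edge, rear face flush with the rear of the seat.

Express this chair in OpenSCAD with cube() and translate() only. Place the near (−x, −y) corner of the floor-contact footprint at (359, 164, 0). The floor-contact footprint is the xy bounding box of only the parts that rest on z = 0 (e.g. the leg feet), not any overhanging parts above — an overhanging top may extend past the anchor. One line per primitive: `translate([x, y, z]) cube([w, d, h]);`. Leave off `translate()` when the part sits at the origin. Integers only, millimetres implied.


translate([359, 164, 464]) cube([478, 439, 26]);
translate([359, 164, 0]) cube([30, 30, 464]);
translate([807, 164, 0]) cube([30, 30, 464]);
translate([359, 573, 0]) cube([30, 30, 464]);
translate([807, 573, 0]) cube([30, 30, 464]);
translate([359, 584, 490]) cube([478, 19, 333]);


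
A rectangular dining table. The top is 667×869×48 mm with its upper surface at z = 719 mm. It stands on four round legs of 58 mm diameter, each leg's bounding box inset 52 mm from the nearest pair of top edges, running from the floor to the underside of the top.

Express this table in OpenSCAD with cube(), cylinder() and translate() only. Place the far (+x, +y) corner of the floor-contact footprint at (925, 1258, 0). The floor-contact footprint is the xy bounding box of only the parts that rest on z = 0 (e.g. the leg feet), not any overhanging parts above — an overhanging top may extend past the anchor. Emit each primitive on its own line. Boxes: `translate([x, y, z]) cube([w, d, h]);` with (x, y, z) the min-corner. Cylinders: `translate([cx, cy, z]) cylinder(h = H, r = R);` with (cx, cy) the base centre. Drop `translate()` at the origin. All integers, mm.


translate([310, 441, 671]) cube([667, 869, 48]);
translate([391, 522, 0]) cylinder(h = 671, r = 29);
translate([896, 522, 0]) cylinder(h = 671, r = 29);
translate([391, 1229, 0]) cylinder(h = 671, r = 29);
translate([896, 1229, 0]) cylinder(h = 671, r = 29);
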